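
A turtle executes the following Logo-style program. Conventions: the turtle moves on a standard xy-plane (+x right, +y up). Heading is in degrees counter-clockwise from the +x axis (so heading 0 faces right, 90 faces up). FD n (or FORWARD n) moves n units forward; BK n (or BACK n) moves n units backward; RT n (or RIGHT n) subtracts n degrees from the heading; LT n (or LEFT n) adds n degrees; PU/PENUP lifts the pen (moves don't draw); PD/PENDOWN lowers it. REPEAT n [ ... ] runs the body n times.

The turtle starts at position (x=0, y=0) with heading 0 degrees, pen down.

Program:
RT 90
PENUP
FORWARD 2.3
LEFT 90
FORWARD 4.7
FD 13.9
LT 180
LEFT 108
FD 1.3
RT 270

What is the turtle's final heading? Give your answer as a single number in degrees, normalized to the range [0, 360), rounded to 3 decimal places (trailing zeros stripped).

Answer: 18

Derivation:
Executing turtle program step by step:
Start: pos=(0,0), heading=0, pen down
RT 90: heading 0 -> 270
PU: pen up
FD 2.3: (0,0) -> (0,-2.3) [heading=270, move]
LT 90: heading 270 -> 0
FD 4.7: (0,-2.3) -> (4.7,-2.3) [heading=0, move]
FD 13.9: (4.7,-2.3) -> (18.6,-2.3) [heading=0, move]
LT 180: heading 0 -> 180
LT 108: heading 180 -> 288
FD 1.3: (18.6,-2.3) -> (19.002,-3.536) [heading=288, move]
RT 270: heading 288 -> 18
Final: pos=(19.002,-3.536), heading=18, 0 segment(s) drawn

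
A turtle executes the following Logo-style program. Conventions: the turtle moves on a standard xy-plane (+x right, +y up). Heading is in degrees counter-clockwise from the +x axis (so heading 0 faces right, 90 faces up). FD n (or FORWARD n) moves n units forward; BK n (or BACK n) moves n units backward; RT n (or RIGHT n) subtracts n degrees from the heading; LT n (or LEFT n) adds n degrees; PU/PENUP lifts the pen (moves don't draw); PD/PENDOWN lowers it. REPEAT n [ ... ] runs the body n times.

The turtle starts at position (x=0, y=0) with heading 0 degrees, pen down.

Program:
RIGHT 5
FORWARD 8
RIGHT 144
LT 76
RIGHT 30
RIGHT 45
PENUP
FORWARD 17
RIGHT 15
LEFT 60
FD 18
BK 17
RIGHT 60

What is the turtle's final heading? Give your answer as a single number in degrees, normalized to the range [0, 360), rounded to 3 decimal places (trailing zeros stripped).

Executing turtle program step by step:
Start: pos=(0,0), heading=0, pen down
RT 5: heading 0 -> 355
FD 8: (0,0) -> (7.97,-0.697) [heading=355, draw]
RT 144: heading 355 -> 211
LT 76: heading 211 -> 287
RT 30: heading 287 -> 257
RT 45: heading 257 -> 212
PU: pen up
FD 17: (7.97,-0.697) -> (-6.447,-9.706) [heading=212, move]
RT 15: heading 212 -> 197
LT 60: heading 197 -> 257
FD 18: (-6.447,-9.706) -> (-10.496,-27.245) [heading=257, move]
BK 17: (-10.496,-27.245) -> (-6.672,-10.68) [heading=257, move]
RT 60: heading 257 -> 197
Final: pos=(-6.672,-10.68), heading=197, 1 segment(s) drawn

Answer: 197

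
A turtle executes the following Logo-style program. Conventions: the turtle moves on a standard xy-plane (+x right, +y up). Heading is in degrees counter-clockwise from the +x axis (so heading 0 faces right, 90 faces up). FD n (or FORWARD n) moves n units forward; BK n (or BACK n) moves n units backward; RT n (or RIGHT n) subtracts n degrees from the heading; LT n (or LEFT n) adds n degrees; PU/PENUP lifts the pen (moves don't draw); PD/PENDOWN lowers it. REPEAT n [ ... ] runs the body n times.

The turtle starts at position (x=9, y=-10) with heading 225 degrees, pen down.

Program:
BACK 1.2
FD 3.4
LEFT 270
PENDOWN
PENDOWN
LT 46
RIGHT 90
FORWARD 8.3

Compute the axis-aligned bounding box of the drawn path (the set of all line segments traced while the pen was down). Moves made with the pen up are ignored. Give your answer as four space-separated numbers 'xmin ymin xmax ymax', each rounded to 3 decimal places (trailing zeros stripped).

Answer: 7.3 -11.556 9.849 -3.257

Derivation:
Executing turtle program step by step:
Start: pos=(9,-10), heading=225, pen down
BK 1.2: (9,-10) -> (9.849,-9.151) [heading=225, draw]
FD 3.4: (9.849,-9.151) -> (7.444,-11.556) [heading=225, draw]
LT 270: heading 225 -> 135
PD: pen down
PD: pen down
LT 46: heading 135 -> 181
RT 90: heading 181 -> 91
FD 8.3: (7.444,-11.556) -> (7.3,-3.257) [heading=91, draw]
Final: pos=(7.3,-3.257), heading=91, 3 segment(s) drawn

Segment endpoints: x in {7.3, 7.444, 9, 9.849}, y in {-11.556, -10, -9.151, -3.257}
xmin=7.3, ymin=-11.556, xmax=9.849, ymax=-3.257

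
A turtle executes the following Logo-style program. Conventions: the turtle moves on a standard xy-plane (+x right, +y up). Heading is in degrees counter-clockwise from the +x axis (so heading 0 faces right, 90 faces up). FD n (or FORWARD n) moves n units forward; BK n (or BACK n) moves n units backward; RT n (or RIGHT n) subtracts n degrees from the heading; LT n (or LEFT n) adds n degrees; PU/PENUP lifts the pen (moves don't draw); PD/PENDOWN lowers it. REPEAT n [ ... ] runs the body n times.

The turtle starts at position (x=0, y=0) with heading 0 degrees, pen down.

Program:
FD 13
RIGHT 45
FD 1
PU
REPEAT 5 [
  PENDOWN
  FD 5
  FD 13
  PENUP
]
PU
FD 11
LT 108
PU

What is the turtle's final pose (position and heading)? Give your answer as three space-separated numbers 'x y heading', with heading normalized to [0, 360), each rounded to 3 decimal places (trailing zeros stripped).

Executing turtle program step by step:
Start: pos=(0,0), heading=0, pen down
FD 13: (0,0) -> (13,0) [heading=0, draw]
RT 45: heading 0 -> 315
FD 1: (13,0) -> (13.707,-0.707) [heading=315, draw]
PU: pen up
REPEAT 5 [
  -- iteration 1/5 --
  PD: pen down
  FD 5: (13.707,-0.707) -> (17.243,-4.243) [heading=315, draw]
  FD 13: (17.243,-4.243) -> (26.435,-13.435) [heading=315, draw]
  PU: pen up
  -- iteration 2/5 --
  PD: pen down
  FD 5: (26.435,-13.435) -> (29.971,-16.971) [heading=315, draw]
  FD 13: (29.971,-16.971) -> (39.163,-26.163) [heading=315, draw]
  PU: pen up
  -- iteration 3/5 --
  PD: pen down
  FD 5: (39.163,-26.163) -> (42.698,-29.698) [heading=315, draw]
  FD 13: (42.698,-29.698) -> (51.891,-38.891) [heading=315, draw]
  PU: pen up
  -- iteration 4/5 --
  PD: pen down
  FD 5: (51.891,-38.891) -> (55.426,-42.426) [heading=315, draw]
  FD 13: (55.426,-42.426) -> (64.619,-51.619) [heading=315, draw]
  PU: pen up
  -- iteration 5/5 --
  PD: pen down
  FD 5: (64.619,-51.619) -> (68.154,-55.154) [heading=315, draw]
  FD 13: (68.154,-55.154) -> (77.347,-64.347) [heading=315, draw]
  PU: pen up
]
PU: pen up
FD 11: (77.347,-64.347) -> (85.125,-72.125) [heading=315, move]
LT 108: heading 315 -> 63
PU: pen up
Final: pos=(85.125,-72.125), heading=63, 12 segment(s) drawn

Answer: 85.125 -72.125 63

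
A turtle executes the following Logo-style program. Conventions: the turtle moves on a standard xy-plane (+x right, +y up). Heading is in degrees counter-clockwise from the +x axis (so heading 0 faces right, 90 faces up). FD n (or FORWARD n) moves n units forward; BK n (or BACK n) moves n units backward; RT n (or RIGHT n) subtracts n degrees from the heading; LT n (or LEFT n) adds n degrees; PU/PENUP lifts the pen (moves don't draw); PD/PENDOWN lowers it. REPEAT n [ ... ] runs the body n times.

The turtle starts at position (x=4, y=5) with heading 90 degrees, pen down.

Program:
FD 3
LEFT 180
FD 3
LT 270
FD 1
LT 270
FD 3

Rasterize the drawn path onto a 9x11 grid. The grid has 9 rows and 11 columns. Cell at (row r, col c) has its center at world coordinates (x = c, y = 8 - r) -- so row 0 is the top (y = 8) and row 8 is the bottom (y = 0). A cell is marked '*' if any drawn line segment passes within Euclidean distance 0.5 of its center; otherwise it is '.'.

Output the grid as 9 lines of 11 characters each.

Segment 0: (4,5) -> (4,8)
Segment 1: (4,8) -> (4,5)
Segment 2: (4,5) -> (3,5)
Segment 3: (3,5) -> (3,8)

Answer: ...**......
...**......
...**......
...**......
...........
...........
...........
...........
...........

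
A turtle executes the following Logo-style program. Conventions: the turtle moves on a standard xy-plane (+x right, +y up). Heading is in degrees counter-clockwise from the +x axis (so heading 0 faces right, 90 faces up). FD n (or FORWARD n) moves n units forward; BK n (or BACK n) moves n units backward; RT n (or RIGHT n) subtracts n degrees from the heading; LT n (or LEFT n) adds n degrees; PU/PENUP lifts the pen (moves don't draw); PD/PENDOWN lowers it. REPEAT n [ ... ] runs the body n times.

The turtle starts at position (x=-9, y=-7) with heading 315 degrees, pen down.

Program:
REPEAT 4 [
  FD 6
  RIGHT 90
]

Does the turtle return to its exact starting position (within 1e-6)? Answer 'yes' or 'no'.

Executing turtle program step by step:
Start: pos=(-9,-7), heading=315, pen down
REPEAT 4 [
  -- iteration 1/4 --
  FD 6: (-9,-7) -> (-4.757,-11.243) [heading=315, draw]
  RT 90: heading 315 -> 225
  -- iteration 2/4 --
  FD 6: (-4.757,-11.243) -> (-9,-15.485) [heading=225, draw]
  RT 90: heading 225 -> 135
  -- iteration 3/4 --
  FD 6: (-9,-15.485) -> (-13.243,-11.243) [heading=135, draw]
  RT 90: heading 135 -> 45
  -- iteration 4/4 --
  FD 6: (-13.243,-11.243) -> (-9,-7) [heading=45, draw]
  RT 90: heading 45 -> 315
]
Final: pos=(-9,-7), heading=315, 4 segment(s) drawn

Start position: (-9, -7)
Final position: (-9, -7)
Distance = 0; < 1e-6 -> CLOSED

Answer: yes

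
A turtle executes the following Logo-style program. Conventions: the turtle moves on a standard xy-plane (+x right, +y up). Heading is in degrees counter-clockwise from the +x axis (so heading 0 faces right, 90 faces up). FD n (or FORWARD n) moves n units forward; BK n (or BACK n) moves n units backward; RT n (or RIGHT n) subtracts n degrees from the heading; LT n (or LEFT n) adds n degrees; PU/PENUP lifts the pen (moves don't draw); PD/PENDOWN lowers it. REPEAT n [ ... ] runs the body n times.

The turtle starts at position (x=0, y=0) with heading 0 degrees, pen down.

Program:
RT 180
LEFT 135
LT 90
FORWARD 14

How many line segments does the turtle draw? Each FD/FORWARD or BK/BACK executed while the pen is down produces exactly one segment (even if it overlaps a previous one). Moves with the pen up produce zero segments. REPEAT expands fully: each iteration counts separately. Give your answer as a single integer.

Answer: 1

Derivation:
Executing turtle program step by step:
Start: pos=(0,0), heading=0, pen down
RT 180: heading 0 -> 180
LT 135: heading 180 -> 315
LT 90: heading 315 -> 45
FD 14: (0,0) -> (9.899,9.899) [heading=45, draw]
Final: pos=(9.899,9.899), heading=45, 1 segment(s) drawn
Segments drawn: 1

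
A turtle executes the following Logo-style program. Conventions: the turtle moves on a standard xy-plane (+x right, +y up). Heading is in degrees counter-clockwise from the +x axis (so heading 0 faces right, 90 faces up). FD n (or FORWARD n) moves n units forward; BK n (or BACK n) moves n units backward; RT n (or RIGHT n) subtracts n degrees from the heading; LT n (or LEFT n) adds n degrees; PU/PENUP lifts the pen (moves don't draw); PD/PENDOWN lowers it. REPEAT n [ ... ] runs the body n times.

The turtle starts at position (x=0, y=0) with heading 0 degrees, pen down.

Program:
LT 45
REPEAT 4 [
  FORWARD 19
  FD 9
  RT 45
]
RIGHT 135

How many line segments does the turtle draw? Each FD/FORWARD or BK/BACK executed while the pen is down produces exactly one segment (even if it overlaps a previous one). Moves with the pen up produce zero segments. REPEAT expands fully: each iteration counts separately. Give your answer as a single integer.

Answer: 8

Derivation:
Executing turtle program step by step:
Start: pos=(0,0), heading=0, pen down
LT 45: heading 0 -> 45
REPEAT 4 [
  -- iteration 1/4 --
  FD 19: (0,0) -> (13.435,13.435) [heading=45, draw]
  FD 9: (13.435,13.435) -> (19.799,19.799) [heading=45, draw]
  RT 45: heading 45 -> 0
  -- iteration 2/4 --
  FD 19: (19.799,19.799) -> (38.799,19.799) [heading=0, draw]
  FD 9: (38.799,19.799) -> (47.799,19.799) [heading=0, draw]
  RT 45: heading 0 -> 315
  -- iteration 3/4 --
  FD 19: (47.799,19.799) -> (61.234,6.364) [heading=315, draw]
  FD 9: (61.234,6.364) -> (67.598,0) [heading=315, draw]
  RT 45: heading 315 -> 270
  -- iteration 4/4 --
  FD 19: (67.598,0) -> (67.598,-19) [heading=270, draw]
  FD 9: (67.598,-19) -> (67.598,-28) [heading=270, draw]
  RT 45: heading 270 -> 225
]
RT 135: heading 225 -> 90
Final: pos=(67.598,-28), heading=90, 8 segment(s) drawn
Segments drawn: 8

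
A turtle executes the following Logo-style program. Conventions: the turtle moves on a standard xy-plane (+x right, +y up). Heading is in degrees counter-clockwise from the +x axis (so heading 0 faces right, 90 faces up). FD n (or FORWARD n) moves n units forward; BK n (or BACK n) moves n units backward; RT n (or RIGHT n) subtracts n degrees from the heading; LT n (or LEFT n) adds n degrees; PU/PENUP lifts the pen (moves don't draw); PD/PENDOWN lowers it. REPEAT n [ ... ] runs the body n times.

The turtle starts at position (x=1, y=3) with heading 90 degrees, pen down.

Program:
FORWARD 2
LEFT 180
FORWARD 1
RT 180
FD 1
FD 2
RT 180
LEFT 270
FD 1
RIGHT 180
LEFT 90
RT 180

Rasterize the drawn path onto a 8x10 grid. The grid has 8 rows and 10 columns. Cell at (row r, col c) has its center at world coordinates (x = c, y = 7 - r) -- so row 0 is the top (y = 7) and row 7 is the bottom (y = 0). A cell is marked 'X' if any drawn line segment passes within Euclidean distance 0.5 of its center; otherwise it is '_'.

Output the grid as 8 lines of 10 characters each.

Segment 0: (1,3) -> (1,5)
Segment 1: (1,5) -> (1,4)
Segment 2: (1,4) -> (1,5)
Segment 3: (1,5) -> (1,7)
Segment 4: (1,7) -> (0,7)

Answer: XX________
_X________
_X________
_X________
_X________
__________
__________
__________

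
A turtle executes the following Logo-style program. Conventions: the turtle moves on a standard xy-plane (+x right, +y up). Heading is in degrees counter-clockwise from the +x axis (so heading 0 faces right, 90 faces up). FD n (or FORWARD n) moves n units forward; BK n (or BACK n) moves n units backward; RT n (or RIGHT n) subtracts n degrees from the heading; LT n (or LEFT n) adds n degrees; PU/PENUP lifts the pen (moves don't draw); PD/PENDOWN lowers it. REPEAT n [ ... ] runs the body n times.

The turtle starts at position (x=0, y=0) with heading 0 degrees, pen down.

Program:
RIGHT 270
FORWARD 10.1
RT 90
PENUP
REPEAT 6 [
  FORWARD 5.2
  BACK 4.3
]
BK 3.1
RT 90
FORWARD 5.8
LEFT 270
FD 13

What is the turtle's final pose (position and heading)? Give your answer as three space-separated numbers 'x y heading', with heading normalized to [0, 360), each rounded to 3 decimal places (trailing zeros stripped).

Answer: -10.7 4.3 180

Derivation:
Executing turtle program step by step:
Start: pos=(0,0), heading=0, pen down
RT 270: heading 0 -> 90
FD 10.1: (0,0) -> (0,10.1) [heading=90, draw]
RT 90: heading 90 -> 0
PU: pen up
REPEAT 6 [
  -- iteration 1/6 --
  FD 5.2: (0,10.1) -> (5.2,10.1) [heading=0, move]
  BK 4.3: (5.2,10.1) -> (0.9,10.1) [heading=0, move]
  -- iteration 2/6 --
  FD 5.2: (0.9,10.1) -> (6.1,10.1) [heading=0, move]
  BK 4.3: (6.1,10.1) -> (1.8,10.1) [heading=0, move]
  -- iteration 3/6 --
  FD 5.2: (1.8,10.1) -> (7,10.1) [heading=0, move]
  BK 4.3: (7,10.1) -> (2.7,10.1) [heading=0, move]
  -- iteration 4/6 --
  FD 5.2: (2.7,10.1) -> (7.9,10.1) [heading=0, move]
  BK 4.3: (7.9,10.1) -> (3.6,10.1) [heading=0, move]
  -- iteration 5/6 --
  FD 5.2: (3.6,10.1) -> (8.8,10.1) [heading=0, move]
  BK 4.3: (8.8,10.1) -> (4.5,10.1) [heading=0, move]
  -- iteration 6/6 --
  FD 5.2: (4.5,10.1) -> (9.7,10.1) [heading=0, move]
  BK 4.3: (9.7,10.1) -> (5.4,10.1) [heading=0, move]
]
BK 3.1: (5.4,10.1) -> (2.3,10.1) [heading=0, move]
RT 90: heading 0 -> 270
FD 5.8: (2.3,10.1) -> (2.3,4.3) [heading=270, move]
LT 270: heading 270 -> 180
FD 13: (2.3,4.3) -> (-10.7,4.3) [heading=180, move]
Final: pos=(-10.7,4.3), heading=180, 1 segment(s) drawn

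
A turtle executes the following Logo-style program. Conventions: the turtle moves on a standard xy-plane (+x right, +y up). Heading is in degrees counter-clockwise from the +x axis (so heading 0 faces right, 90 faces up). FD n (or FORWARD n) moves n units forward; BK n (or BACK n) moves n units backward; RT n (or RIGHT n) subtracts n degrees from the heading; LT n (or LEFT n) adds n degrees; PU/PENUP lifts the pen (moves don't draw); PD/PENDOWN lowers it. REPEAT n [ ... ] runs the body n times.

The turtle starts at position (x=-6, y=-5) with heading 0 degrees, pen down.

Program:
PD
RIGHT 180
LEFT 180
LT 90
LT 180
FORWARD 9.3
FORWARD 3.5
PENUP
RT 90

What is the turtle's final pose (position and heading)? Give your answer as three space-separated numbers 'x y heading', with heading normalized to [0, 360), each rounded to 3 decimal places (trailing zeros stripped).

Answer: -6 -17.8 180

Derivation:
Executing turtle program step by step:
Start: pos=(-6,-5), heading=0, pen down
PD: pen down
RT 180: heading 0 -> 180
LT 180: heading 180 -> 0
LT 90: heading 0 -> 90
LT 180: heading 90 -> 270
FD 9.3: (-6,-5) -> (-6,-14.3) [heading=270, draw]
FD 3.5: (-6,-14.3) -> (-6,-17.8) [heading=270, draw]
PU: pen up
RT 90: heading 270 -> 180
Final: pos=(-6,-17.8), heading=180, 2 segment(s) drawn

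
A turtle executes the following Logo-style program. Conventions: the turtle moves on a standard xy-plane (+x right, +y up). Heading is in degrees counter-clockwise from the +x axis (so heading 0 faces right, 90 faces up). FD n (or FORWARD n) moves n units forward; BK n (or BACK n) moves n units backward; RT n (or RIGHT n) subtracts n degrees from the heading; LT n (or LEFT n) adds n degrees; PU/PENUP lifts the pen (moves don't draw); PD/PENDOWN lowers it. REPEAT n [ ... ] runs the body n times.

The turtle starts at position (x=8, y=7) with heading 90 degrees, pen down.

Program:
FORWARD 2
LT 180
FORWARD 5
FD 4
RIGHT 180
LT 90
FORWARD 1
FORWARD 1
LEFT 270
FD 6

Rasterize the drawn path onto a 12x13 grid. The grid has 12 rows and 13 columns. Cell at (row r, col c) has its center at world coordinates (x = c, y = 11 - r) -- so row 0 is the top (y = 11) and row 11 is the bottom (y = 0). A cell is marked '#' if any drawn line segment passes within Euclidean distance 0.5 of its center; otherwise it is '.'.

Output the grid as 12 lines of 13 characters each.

Answer: .............
.............
........#....
........#....
........#....
......#.#....
......#.#....
......#.#....
......#.#....
......#.#....
......#.#....
......###....

Derivation:
Segment 0: (8,7) -> (8,9)
Segment 1: (8,9) -> (8,4)
Segment 2: (8,4) -> (8,0)
Segment 3: (8,0) -> (7,0)
Segment 4: (7,0) -> (6,0)
Segment 5: (6,0) -> (6,6)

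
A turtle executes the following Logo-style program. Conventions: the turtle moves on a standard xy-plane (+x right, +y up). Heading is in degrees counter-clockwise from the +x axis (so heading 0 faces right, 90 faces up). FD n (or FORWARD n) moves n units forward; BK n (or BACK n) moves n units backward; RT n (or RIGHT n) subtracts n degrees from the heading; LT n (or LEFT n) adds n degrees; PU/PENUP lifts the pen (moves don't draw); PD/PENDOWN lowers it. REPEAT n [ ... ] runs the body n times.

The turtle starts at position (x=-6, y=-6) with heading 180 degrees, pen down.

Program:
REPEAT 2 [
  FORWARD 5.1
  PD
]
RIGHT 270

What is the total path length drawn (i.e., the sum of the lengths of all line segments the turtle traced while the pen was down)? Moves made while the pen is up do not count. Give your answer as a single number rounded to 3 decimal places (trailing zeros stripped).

Answer: 10.2

Derivation:
Executing turtle program step by step:
Start: pos=(-6,-6), heading=180, pen down
REPEAT 2 [
  -- iteration 1/2 --
  FD 5.1: (-6,-6) -> (-11.1,-6) [heading=180, draw]
  PD: pen down
  -- iteration 2/2 --
  FD 5.1: (-11.1,-6) -> (-16.2,-6) [heading=180, draw]
  PD: pen down
]
RT 270: heading 180 -> 270
Final: pos=(-16.2,-6), heading=270, 2 segment(s) drawn

Segment lengths:
  seg 1: (-6,-6) -> (-11.1,-6), length = 5.1
  seg 2: (-11.1,-6) -> (-16.2,-6), length = 5.1
Total = 10.2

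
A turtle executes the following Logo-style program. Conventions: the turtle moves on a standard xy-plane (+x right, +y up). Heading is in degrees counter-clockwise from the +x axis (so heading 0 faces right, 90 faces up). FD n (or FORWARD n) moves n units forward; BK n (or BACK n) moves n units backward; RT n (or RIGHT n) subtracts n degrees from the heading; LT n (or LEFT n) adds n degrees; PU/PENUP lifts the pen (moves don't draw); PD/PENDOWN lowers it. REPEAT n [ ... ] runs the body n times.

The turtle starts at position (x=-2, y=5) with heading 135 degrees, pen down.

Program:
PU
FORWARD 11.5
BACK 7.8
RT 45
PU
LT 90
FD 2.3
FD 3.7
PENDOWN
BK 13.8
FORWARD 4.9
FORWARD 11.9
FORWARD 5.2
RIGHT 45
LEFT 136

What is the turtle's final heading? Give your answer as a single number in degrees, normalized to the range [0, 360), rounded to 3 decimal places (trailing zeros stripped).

Executing turtle program step by step:
Start: pos=(-2,5), heading=135, pen down
PU: pen up
FD 11.5: (-2,5) -> (-10.132,13.132) [heading=135, move]
BK 7.8: (-10.132,13.132) -> (-4.616,7.616) [heading=135, move]
RT 45: heading 135 -> 90
PU: pen up
LT 90: heading 90 -> 180
FD 2.3: (-4.616,7.616) -> (-6.916,7.616) [heading=180, move]
FD 3.7: (-6.916,7.616) -> (-10.616,7.616) [heading=180, move]
PD: pen down
BK 13.8: (-10.616,7.616) -> (3.184,7.616) [heading=180, draw]
FD 4.9: (3.184,7.616) -> (-1.716,7.616) [heading=180, draw]
FD 11.9: (-1.716,7.616) -> (-13.616,7.616) [heading=180, draw]
FD 5.2: (-13.616,7.616) -> (-18.816,7.616) [heading=180, draw]
RT 45: heading 180 -> 135
LT 136: heading 135 -> 271
Final: pos=(-18.816,7.616), heading=271, 4 segment(s) drawn

Answer: 271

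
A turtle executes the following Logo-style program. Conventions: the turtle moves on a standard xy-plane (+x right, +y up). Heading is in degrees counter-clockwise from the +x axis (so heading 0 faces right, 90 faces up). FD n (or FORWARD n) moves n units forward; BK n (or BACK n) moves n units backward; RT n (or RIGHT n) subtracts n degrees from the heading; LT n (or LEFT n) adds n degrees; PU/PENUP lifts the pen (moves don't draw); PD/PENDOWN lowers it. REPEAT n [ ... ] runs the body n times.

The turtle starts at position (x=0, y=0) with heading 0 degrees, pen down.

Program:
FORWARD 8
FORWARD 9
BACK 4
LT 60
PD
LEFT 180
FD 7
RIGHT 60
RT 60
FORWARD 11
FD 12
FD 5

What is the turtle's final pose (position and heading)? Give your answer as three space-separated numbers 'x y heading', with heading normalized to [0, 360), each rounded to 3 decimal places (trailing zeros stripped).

Executing turtle program step by step:
Start: pos=(0,0), heading=0, pen down
FD 8: (0,0) -> (8,0) [heading=0, draw]
FD 9: (8,0) -> (17,0) [heading=0, draw]
BK 4: (17,0) -> (13,0) [heading=0, draw]
LT 60: heading 0 -> 60
PD: pen down
LT 180: heading 60 -> 240
FD 7: (13,0) -> (9.5,-6.062) [heading=240, draw]
RT 60: heading 240 -> 180
RT 60: heading 180 -> 120
FD 11: (9.5,-6.062) -> (4,3.464) [heading=120, draw]
FD 12: (4,3.464) -> (-2,13.856) [heading=120, draw]
FD 5: (-2,13.856) -> (-4.5,18.187) [heading=120, draw]
Final: pos=(-4.5,18.187), heading=120, 7 segment(s) drawn

Answer: -4.5 18.187 120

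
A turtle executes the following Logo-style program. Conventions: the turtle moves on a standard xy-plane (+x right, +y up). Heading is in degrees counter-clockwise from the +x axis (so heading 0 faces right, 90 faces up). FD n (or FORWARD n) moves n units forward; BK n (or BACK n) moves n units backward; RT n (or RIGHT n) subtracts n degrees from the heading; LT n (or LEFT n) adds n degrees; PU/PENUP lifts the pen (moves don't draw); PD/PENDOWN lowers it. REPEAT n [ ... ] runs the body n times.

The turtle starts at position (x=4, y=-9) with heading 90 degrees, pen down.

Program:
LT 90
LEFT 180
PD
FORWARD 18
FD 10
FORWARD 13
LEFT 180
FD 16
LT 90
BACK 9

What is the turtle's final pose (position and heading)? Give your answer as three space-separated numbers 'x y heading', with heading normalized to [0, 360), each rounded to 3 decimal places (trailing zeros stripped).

Answer: 29 0 270

Derivation:
Executing turtle program step by step:
Start: pos=(4,-9), heading=90, pen down
LT 90: heading 90 -> 180
LT 180: heading 180 -> 0
PD: pen down
FD 18: (4,-9) -> (22,-9) [heading=0, draw]
FD 10: (22,-9) -> (32,-9) [heading=0, draw]
FD 13: (32,-9) -> (45,-9) [heading=0, draw]
LT 180: heading 0 -> 180
FD 16: (45,-9) -> (29,-9) [heading=180, draw]
LT 90: heading 180 -> 270
BK 9: (29,-9) -> (29,0) [heading=270, draw]
Final: pos=(29,0), heading=270, 5 segment(s) drawn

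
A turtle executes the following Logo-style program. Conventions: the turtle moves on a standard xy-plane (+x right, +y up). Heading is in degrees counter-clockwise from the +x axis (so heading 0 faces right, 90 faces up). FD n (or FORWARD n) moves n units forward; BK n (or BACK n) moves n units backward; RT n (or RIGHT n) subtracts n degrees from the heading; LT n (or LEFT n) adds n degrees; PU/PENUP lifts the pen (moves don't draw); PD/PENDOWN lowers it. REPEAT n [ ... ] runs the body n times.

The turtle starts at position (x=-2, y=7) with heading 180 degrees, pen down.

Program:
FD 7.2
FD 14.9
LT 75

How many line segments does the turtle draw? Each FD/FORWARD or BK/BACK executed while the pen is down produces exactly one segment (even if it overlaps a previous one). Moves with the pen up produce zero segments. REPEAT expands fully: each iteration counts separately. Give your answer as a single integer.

Answer: 2

Derivation:
Executing turtle program step by step:
Start: pos=(-2,7), heading=180, pen down
FD 7.2: (-2,7) -> (-9.2,7) [heading=180, draw]
FD 14.9: (-9.2,7) -> (-24.1,7) [heading=180, draw]
LT 75: heading 180 -> 255
Final: pos=(-24.1,7), heading=255, 2 segment(s) drawn
Segments drawn: 2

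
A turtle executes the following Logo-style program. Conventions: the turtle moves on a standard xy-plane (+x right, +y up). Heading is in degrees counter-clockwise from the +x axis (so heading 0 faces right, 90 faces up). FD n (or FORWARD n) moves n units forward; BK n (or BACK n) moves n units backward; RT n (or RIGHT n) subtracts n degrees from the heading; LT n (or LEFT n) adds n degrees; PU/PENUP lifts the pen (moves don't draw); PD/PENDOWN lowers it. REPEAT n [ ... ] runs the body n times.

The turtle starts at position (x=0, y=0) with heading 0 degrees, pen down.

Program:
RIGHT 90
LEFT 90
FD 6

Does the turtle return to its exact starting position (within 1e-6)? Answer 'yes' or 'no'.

Executing turtle program step by step:
Start: pos=(0,0), heading=0, pen down
RT 90: heading 0 -> 270
LT 90: heading 270 -> 0
FD 6: (0,0) -> (6,0) [heading=0, draw]
Final: pos=(6,0), heading=0, 1 segment(s) drawn

Start position: (0, 0)
Final position: (6, 0)
Distance = 6; >= 1e-6 -> NOT closed

Answer: no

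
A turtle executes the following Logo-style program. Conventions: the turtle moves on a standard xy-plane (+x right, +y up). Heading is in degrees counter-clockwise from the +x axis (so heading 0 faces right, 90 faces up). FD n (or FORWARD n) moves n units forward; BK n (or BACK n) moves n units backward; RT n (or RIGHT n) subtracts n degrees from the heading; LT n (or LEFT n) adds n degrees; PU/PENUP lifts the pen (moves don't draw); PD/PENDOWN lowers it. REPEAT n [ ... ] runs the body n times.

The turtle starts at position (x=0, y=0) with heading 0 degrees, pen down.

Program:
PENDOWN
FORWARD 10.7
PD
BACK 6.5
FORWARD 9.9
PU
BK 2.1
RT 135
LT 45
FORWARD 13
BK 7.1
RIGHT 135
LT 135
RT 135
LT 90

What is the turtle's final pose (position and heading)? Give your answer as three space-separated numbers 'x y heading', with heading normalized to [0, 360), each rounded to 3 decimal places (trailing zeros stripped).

Executing turtle program step by step:
Start: pos=(0,0), heading=0, pen down
PD: pen down
FD 10.7: (0,0) -> (10.7,0) [heading=0, draw]
PD: pen down
BK 6.5: (10.7,0) -> (4.2,0) [heading=0, draw]
FD 9.9: (4.2,0) -> (14.1,0) [heading=0, draw]
PU: pen up
BK 2.1: (14.1,0) -> (12,0) [heading=0, move]
RT 135: heading 0 -> 225
LT 45: heading 225 -> 270
FD 13: (12,0) -> (12,-13) [heading=270, move]
BK 7.1: (12,-13) -> (12,-5.9) [heading=270, move]
RT 135: heading 270 -> 135
LT 135: heading 135 -> 270
RT 135: heading 270 -> 135
LT 90: heading 135 -> 225
Final: pos=(12,-5.9), heading=225, 3 segment(s) drawn

Answer: 12 -5.9 225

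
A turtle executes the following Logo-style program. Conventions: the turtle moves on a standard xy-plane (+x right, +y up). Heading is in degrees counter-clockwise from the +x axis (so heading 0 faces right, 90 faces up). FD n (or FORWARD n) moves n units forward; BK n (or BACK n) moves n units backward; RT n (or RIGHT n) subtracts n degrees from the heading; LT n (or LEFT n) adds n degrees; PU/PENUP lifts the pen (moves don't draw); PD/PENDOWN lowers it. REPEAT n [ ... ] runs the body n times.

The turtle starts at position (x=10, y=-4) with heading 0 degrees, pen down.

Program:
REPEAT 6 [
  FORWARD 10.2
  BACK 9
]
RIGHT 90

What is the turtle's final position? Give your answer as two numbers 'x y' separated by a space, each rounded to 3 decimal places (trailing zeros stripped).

Answer: 17.2 -4

Derivation:
Executing turtle program step by step:
Start: pos=(10,-4), heading=0, pen down
REPEAT 6 [
  -- iteration 1/6 --
  FD 10.2: (10,-4) -> (20.2,-4) [heading=0, draw]
  BK 9: (20.2,-4) -> (11.2,-4) [heading=0, draw]
  -- iteration 2/6 --
  FD 10.2: (11.2,-4) -> (21.4,-4) [heading=0, draw]
  BK 9: (21.4,-4) -> (12.4,-4) [heading=0, draw]
  -- iteration 3/6 --
  FD 10.2: (12.4,-4) -> (22.6,-4) [heading=0, draw]
  BK 9: (22.6,-4) -> (13.6,-4) [heading=0, draw]
  -- iteration 4/6 --
  FD 10.2: (13.6,-4) -> (23.8,-4) [heading=0, draw]
  BK 9: (23.8,-4) -> (14.8,-4) [heading=0, draw]
  -- iteration 5/6 --
  FD 10.2: (14.8,-4) -> (25,-4) [heading=0, draw]
  BK 9: (25,-4) -> (16,-4) [heading=0, draw]
  -- iteration 6/6 --
  FD 10.2: (16,-4) -> (26.2,-4) [heading=0, draw]
  BK 9: (26.2,-4) -> (17.2,-4) [heading=0, draw]
]
RT 90: heading 0 -> 270
Final: pos=(17.2,-4), heading=270, 12 segment(s) drawn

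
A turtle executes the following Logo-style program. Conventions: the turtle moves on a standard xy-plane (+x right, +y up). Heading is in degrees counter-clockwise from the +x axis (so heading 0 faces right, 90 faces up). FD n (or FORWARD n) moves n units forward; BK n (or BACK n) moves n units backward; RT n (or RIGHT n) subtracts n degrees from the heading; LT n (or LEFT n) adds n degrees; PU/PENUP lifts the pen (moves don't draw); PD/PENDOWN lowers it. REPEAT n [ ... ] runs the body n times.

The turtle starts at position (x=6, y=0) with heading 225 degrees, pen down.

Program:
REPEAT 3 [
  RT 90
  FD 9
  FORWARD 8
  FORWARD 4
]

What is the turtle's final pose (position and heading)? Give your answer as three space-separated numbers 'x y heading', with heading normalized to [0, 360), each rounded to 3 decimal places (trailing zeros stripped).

Answer: 20.849 14.849 315

Derivation:
Executing turtle program step by step:
Start: pos=(6,0), heading=225, pen down
REPEAT 3 [
  -- iteration 1/3 --
  RT 90: heading 225 -> 135
  FD 9: (6,0) -> (-0.364,6.364) [heading=135, draw]
  FD 8: (-0.364,6.364) -> (-6.021,12.021) [heading=135, draw]
  FD 4: (-6.021,12.021) -> (-8.849,14.849) [heading=135, draw]
  -- iteration 2/3 --
  RT 90: heading 135 -> 45
  FD 9: (-8.849,14.849) -> (-2.485,21.213) [heading=45, draw]
  FD 8: (-2.485,21.213) -> (3.172,26.87) [heading=45, draw]
  FD 4: (3.172,26.87) -> (6,29.698) [heading=45, draw]
  -- iteration 3/3 --
  RT 90: heading 45 -> 315
  FD 9: (6,29.698) -> (12.364,23.335) [heading=315, draw]
  FD 8: (12.364,23.335) -> (18.021,17.678) [heading=315, draw]
  FD 4: (18.021,17.678) -> (20.849,14.849) [heading=315, draw]
]
Final: pos=(20.849,14.849), heading=315, 9 segment(s) drawn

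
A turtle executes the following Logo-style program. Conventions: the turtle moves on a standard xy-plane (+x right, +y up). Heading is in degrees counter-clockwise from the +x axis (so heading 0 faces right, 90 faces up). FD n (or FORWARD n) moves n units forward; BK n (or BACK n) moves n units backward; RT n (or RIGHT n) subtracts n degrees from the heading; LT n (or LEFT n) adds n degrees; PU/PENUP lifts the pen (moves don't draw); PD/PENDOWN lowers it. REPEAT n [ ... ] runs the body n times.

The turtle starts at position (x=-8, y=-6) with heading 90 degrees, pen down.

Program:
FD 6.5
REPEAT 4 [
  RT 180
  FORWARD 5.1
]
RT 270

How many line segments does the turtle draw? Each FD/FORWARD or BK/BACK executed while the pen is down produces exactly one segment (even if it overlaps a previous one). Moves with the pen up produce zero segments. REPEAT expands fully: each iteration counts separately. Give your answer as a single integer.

Executing turtle program step by step:
Start: pos=(-8,-6), heading=90, pen down
FD 6.5: (-8,-6) -> (-8,0.5) [heading=90, draw]
REPEAT 4 [
  -- iteration 1/4 --
  RT 180: heading 90 -> 270
  FD 5.1: (-8,0.5) -> (-8,-4.6) [heading=270, draw]
  -- iteration 2/4 --
  RT 180: heading 270 -> 90
  FD 5.1: (-8,-4.6) -> (-8,0.5) [heading=90, draw]
  -- iteration 3/4 --
  RT 180: heading 90 -> 270
  FD 5.1: (-8,0.5) -> (-8,-4.6) [heading=270, draw]
  -- iteration 4/4 --
  RT 180: heading 270 -> 90
  FD 5.1: (-8,-4.6) -> (-8,0.5) [heading=90, draw]
]
RT 270: heading 90 -> 180
Final: pos=(-8,0.5), heading=180, 5 segment(s) drawn
Segments drawn: 5

Answer: 5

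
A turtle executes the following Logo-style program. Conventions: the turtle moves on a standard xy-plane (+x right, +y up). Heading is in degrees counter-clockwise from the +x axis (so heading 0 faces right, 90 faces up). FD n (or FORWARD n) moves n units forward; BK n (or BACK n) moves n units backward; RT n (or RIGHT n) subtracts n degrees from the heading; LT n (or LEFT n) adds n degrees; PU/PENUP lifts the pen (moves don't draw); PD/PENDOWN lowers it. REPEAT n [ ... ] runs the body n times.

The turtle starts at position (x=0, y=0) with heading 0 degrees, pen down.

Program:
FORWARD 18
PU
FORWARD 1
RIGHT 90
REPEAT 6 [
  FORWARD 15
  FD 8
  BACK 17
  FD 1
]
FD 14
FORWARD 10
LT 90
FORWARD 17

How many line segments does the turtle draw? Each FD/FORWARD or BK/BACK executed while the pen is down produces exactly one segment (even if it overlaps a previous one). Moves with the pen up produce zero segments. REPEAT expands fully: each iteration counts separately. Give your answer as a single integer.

Answer: 1

Derivation:
Executing turtle program step by step:
Start: pos=(0,0), heading=0, pen down
FD 18: (0,0) -> (18,0) [heading=0, draw]
PU: pen up
FD 1: (18,0) -> (19,0) [heading=0, move]
RT 90: heading 0 -> 270
REPEAT 6 [
  -- iteration 1/6 --
  FD 15: (19,0) -> (19,-15) [heading=270, move]
  FD 8: (19,-15) -> (19,-23) [heading=270, move]
  BK 17: (19,-23) -> (19,-6) [heading=270, move]
  FD 1: (19,-6) -> (19,-7) [heading=270, move]
  -- iteration 2/6 --
  FD 15: (19,-7) -> (19,-22) [heading=270, move]
  FD 8: (19,-22) -> (19,-30) [heading=270, move]
  BK 17: (19,-30) -> (19,-13) [heading=270, move]
  FD 1: (19,-13) -> (19,-14) [heading=270, move]
  -- iteration 3/6 --
  FD 15: (19,-14) -> (19,-29) [heading=270, move]
  FD 8: (19,-29) -> (19,-37) [heading=270, move]
  BK 17: (19,-37) -> (19,-20) [heading=270, move]
  FD 1: (19,-20) -> (19,-21) [heading=270, move]
  -- iteration 4/6 --
  FD 15: (19,-21) -> (19,-36) [heading=270, move]
  FD 8: (19,-36) -> (19,-44) [heading=270, move]
  BK 17: (19,-44) -> (19,-27) [heading=270, move]
  FD 1: (19,-27) -> (19,-28) [heading=270, move]
  -- iteration 5/6 --
  FD 15: (19,-28) -> (19,-43) [heading=270, move]
  FD 8: (19,-43) -> (19,-51) [heading=270, move]
  BK 17: (19,-51) -> (19,-34) [heading=270, move]
  FD 1: (19,-34) -> (19,-35) [heading=270, move]
  -- iteration 6/6 --
  FD 15: (19,-35) -> (19,-50) [heading=270, move]
  FD 8: (19,-50) -> (19,-58) [heading=270, move]
  BK 17: (19,-58) -> (19,-41) [heading=270, move]
  FD 1: (19,-41) -> (19,-42) [heading=270, move]
]
FD 14: (19,-42) -> (19,-56) [heading=270, move]
FD 10: (19,-56) -> (19,-66) [heading=270, move]
LT 90: heading 270 -> 0
FD 17: (19,-66) -> (36,-66) [heading=0, move]
Final: pos=(36,-66), heading=0, 1 segment(s) drawn
Segments drawn: 1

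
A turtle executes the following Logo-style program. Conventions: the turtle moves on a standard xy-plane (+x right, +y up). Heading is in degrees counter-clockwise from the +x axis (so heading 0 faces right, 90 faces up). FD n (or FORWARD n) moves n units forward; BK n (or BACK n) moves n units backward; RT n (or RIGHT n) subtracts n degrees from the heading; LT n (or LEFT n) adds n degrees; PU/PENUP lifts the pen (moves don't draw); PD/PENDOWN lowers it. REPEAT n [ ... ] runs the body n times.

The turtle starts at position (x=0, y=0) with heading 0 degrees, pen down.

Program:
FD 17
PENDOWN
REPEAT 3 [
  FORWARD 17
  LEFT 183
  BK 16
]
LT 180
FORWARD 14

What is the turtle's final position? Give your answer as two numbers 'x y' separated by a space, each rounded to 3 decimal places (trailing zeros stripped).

Answer: 63.627 4.745

Derivation:
Executing turtle program step by step:
Start: pos=(0,0), heading=0, pen down
FD 17: (0,0) -> (17,0) [heading=0, draw]
PD: pen down
REPEAT 3 [
  -- iteration 1/3 --
  FD 17: (17,0) -> (34,0) [heading=0, draw]
  LT 183: heading 0 -> 183
  BK 16: (34,0) -> (49.978,0.837) [heading=183, draw]
  -- iteration 2/3 --
  FD 17: (49.978,0.837) -> (33.001,-0.052) [heading=183, draw]
  LT 183: heading 183 -> 6
  BK 16: (33.001,-0.052) -> (17.089,-1.725) [heading=6, draw]
  -- iteration 3/3 --
  FD 17: (17.089,-1.725) -> (33.996,0.052) [heading=6, draw]
  LT 183: heading 6 -> 189
  BK 16: (33.996,0.052) -> (49.799,2.555) [heading=189, draw]
]
LT 180: heading 189 -> 9
FD 14: (49.799,2.555) -> (63.627,4.745) [heading=9, draw]
Final: pos=(63.627,4.745), heading=9, 8 segment(s) drawn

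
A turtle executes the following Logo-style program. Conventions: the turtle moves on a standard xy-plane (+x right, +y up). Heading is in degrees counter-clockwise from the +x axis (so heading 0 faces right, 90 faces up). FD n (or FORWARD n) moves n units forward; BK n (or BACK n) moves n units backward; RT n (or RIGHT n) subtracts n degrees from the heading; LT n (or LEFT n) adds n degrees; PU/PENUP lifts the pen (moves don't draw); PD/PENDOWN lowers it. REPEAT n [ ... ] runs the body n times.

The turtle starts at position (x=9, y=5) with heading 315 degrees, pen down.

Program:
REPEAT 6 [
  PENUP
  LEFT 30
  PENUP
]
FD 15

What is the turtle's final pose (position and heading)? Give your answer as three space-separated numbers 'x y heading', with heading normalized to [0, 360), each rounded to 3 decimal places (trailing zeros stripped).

Executing turtle program step by step:
Start: pos=(9,5), heading=315, pen down
REPEAT 6 [
  -- iteration 1/6 --
  PU: pen up
  LT 30: heading 315 -> 345
  PU: pen up
  -- iteration 2/6 --
  PU: pen up
  LT 30: heading 345 -> 15
  PU: pen up
  -- iteration 3/6 --
  PU: pen up
  LT 30: heading 15 -> 45
  PU: pen up
  -- iteration 4/6 --
  PU: pen up
  LT 30: heading 45 -> 75
  PU: pen up
  -- iteration 5/6 --
  PU: pen up
  LT 30: heading 75 -> 105
  PU: pen up
  -- iteration 6/6 --
  PU: pen up
  LT 30: heading 105 -> 135
  PU: pen up
]
FD 15: (9,5) -> (-1.607,15.607) [heading=135, move]
Final: pos=(-1.607,15.607), heading=135, 0 segment(s) drawn

Answer: -1.607 15.607 135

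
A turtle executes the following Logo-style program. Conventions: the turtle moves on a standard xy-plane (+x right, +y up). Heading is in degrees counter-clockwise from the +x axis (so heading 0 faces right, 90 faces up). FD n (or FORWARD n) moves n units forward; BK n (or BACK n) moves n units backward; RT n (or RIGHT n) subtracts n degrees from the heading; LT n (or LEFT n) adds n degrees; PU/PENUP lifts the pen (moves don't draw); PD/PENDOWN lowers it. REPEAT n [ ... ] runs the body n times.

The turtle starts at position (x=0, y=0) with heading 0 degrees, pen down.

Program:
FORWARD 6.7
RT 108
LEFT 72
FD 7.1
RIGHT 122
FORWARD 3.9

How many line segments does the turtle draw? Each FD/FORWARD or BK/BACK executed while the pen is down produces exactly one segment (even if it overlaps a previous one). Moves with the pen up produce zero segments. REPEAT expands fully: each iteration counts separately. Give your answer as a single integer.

Answer: 3

Derivation:
Executing turtle program step by step:
Start: pos=(0,0), heading=0, pen down
FD 6.7: (0,0) -> (6.7,0) [heading=0, draw]
RT 108: heading 0 -> 252
LT 72: heading 252 -> 324
FD 7.1: (6.7,0) -> (12.444,-4.173) [heading=324, draw]
RT 122: heading 324 -> 202
FD 3.9: (12.444,-4.173) -> (8.828,-5.634) [heading=202, draw]
Final: pos=(8.828,-5.634), heading=202, 3 segment(s) drawn
Segments drawn: 3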